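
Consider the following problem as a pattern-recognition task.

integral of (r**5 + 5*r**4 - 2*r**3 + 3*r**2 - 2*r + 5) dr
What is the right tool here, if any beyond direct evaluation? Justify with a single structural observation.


Method: no special technique — nothing composite, nothing rational, nothing trigonometric — each constant-multiple power of r integrates by the power rule alone.


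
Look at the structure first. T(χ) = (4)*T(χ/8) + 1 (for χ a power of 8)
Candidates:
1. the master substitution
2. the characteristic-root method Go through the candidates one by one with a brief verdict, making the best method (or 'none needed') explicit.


Diagnosis: the master substitution — treat m = log base 8 of χ as the new clock: one recursion step advances m by one while χ scales by 8.
- the master substitution — yes, a natural case for it.
- the characteristic-root method — the recursion divides its index rather than shifting it — outside the constant-shift family the root method covers.


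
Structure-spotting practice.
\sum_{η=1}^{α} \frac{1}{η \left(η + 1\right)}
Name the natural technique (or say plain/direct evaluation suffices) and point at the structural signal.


Best approach: telescoping — split \frac{1}{η \left(η + 1\right)} by partial fractions and the pieces are one function at shifted arguments — interior terms cancel.


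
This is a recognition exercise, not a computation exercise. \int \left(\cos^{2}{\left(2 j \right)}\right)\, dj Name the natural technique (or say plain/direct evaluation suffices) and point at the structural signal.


Verdict: a trigonometric identity — apply power reduction to \cos^{2}{\left(2 j \right)}; each application halves the trigonometric degree.


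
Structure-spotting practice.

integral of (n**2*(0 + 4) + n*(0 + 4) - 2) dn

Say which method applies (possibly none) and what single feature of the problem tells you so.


Diagnosis: no special technique — scan for structure and find none: constant multiples of powers of n, integrate directly.


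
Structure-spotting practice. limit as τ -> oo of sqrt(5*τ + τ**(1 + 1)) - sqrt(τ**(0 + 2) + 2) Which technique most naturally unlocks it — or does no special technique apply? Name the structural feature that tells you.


Method: conjugate multiplication — the ∞ − ∞ radical form is the exact trigger for the conjugate maneuver.


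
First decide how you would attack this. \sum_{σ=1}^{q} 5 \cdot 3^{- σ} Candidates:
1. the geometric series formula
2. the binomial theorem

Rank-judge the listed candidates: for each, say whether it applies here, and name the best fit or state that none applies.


Method: the geometric series formula — consecutive terms stand in a fixed index-free ratio — the geometric sum formula closes it.
- the geometric series formula — applies; the problem has the shape this method handles.
- the binomial theorem: no binomial coefficients pair with matched powers.


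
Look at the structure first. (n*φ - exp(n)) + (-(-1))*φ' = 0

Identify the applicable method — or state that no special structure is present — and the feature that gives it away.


Diagnosis: a linear integrating factor — arrange it as φ' + n·φ = (the forcing term) and the integrating factor does the rest.


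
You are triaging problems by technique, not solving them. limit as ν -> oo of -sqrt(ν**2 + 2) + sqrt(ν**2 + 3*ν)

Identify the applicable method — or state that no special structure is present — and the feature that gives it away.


Diagnosis: conjugate multiplication — the difference sqrt(ν**2 + 3*ν) - sqrt(ν**2 + 2) is an ∞ − ∞ stalemate; its conjugate partner breaks the tie.


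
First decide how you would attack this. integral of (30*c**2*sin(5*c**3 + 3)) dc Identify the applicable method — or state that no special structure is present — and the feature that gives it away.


Diagnosis: u-substitution — the only nontrivial dependence routes through 5*c**3 + 3, whose derivative supplies the leftover factor up to a constant multiple — u = 5*c**3 + 3 flattens it.


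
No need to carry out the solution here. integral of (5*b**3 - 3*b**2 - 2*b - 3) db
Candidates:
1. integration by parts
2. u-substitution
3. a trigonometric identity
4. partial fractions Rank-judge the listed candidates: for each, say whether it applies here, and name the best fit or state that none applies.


Method: no special technique — the integrand is a sum of constant multiples of powers of b — integrate term by term.
- integration by parts — parts would only shuffle a directly integrable integrand.
- u-substitution — no substitution does more than relabel what direct integration already handles.
- a trigonometric identity: there is no trigonometric structure at all — the integrand carries no sine or cosine to rewrite.
- partial fractions — the expression is not a ratio of polynomials that decomposes further.


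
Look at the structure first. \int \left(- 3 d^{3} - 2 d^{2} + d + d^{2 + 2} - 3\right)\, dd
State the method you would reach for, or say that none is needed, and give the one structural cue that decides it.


Diagnosis: no special technique — every term is a constant multiple of a power of d; term-wise power-rule integration needs no preliminary transformation.


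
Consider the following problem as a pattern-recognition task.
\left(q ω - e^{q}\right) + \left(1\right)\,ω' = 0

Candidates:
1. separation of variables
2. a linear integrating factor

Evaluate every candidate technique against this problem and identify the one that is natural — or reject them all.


Method: a linear integrating factor — linear in the unknown with genuine forcing: multiply through by the exponential of the integrated coefficient and the left side closes into one derivative.
- separation of variables — the two dependences do not factor apart.
- a linear integrating factor: a fit — the right tool for this form.


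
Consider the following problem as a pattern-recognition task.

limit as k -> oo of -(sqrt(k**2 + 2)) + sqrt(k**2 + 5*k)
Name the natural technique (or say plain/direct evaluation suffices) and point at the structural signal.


Diagnosis: conjugate multiplication — an infinity-minus-infinity difference with a surviving radical — multiply by the conjugate to cancel the divergence.


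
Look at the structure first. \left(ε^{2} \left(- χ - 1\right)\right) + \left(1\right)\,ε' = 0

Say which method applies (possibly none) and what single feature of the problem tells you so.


Technique: separation of variables — all dependence on the two variables factors apart, the defining separable shape.


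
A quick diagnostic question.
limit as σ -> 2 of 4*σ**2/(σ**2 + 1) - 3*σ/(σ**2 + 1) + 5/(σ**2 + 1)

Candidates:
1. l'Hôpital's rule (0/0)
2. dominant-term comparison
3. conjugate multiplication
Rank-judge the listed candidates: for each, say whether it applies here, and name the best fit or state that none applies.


Diagnosis: no special technique — no denominator vanishes and nothing blows up at 2: direct substitution is the whole computation.
- l'Hôpital's rule (0/0) — substituting the point produces a determinate value, not a 0 over 0 clash.
- dominant-term comparison: this limit is not decided by comparing polynomial growth at infinity.
- conjugate multiplication — there is no infinity-minus-infinity radical difference to rationalize.


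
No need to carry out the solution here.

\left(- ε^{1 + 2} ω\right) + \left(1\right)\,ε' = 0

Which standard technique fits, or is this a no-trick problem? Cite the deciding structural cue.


Diagnosis: separation of variables — separating collects all ε-dependence with the derivative and leaves all ω-dependence opposite: variables separate.


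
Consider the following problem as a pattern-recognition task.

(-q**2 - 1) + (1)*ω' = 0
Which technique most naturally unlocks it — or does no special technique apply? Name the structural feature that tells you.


Diagnosis: no special technique — solved for the derivative, ω never appears on the right — this is a direct integration in q, not a differential-equations problem at heart.


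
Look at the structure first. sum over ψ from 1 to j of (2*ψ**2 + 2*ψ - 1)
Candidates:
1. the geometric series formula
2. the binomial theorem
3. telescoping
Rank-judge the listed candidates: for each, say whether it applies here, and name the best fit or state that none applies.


Best approach: no special technique — the sum is polynomial through and through; closed forms for each power of ψ finish it directly.
- the geometric series formula: consecutive terms are not related by a fixed multiplier.
- the binomial theorem: no binomial coefficients pair with matched powers.
- telescoping: writing out consecutive terms as given produces no pairwise cancellation.


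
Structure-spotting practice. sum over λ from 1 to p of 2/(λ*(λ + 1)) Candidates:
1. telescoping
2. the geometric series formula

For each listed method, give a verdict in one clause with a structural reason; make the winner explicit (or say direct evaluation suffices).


Technique: telescoping — rewrite 2/(λ*(λ + 1)) as simple fractions and successive terms eat each other — only the edges survive.
- telescoping — applicable, and directly so.
- the geometric series formula — the term-to-term ratio drifts with the index — the one thing the geometric formula cannot absorb.


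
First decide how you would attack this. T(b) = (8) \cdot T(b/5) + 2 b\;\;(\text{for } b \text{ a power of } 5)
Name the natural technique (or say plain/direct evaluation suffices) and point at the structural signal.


Verdict: the master substitution — the argument contracts 5-fold per step: reindex b exponentially and solve the linear recurrence in the new index.


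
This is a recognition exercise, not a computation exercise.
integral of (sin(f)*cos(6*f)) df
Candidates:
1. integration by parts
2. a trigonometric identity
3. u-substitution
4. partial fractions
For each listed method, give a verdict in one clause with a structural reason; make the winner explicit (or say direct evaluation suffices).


Verdict: a trigonometric identity — apply product-to-sum to sin(f)*cos(6*f): two clean single-angle terms replace one awkward product.
- integration by parts — not the natural route: no polynomial-kernel product appears — a recursive parts reduction of the trigonometric product exists, but the identity rewrite is direct.
- a trigonometric identity — applies; the problem has the shape this method handles.
- u-substitution — no subexpression of the integrand serves as a whole-integral substitution inner — individual terms may offer their own, but none carries its derivative as a factor of the full integrand; a working change of variable would have to be constructed from outside the expression.
- partial fractions: there is no rational-function structure to decompose.


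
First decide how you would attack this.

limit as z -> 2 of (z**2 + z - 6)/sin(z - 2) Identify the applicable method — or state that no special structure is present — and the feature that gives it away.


Verdict: l'Hôpital's rule (0/0) — substituting 2 gives 0 over 0; differentiate top and bottom once and re-evaluate. The standard small-argument limits would also carry it; the rule is the systematic route.


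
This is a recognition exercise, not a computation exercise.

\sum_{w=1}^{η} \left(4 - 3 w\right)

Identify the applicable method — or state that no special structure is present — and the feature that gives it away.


Verdict: no special technique — this is bookkeeping, not technique: standard formulas for sums of constant-multiple powers of w apply termwise.


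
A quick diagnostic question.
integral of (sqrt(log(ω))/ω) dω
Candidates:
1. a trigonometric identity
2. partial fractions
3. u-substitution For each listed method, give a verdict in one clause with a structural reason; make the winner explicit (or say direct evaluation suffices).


Verdict: u-substitution — the only nontrivial dependence routes through log(ω), whose derivative supplies the leftover factor up to a constant multiple — u = log(ω) flattens it.
- a trigonometric identity — there is no trigonometric structure at all — the integrand carries no sine or cosine to rewrite.
- partial fractions: there is no rational-function structure to decompose.
- u-substitution: applies; the problem has the shape this method handles.


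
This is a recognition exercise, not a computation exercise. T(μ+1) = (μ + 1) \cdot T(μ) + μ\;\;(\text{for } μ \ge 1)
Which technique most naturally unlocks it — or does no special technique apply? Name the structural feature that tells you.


Technique: a summation factor — rescale the sequence by the product of the weights μ + 1 so far — the recurrence collapses to a plain running sum.


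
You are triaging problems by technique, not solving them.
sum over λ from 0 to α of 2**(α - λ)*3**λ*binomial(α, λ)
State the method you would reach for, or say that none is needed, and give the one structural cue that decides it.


Method: the binomial theorem — terms weighting binomial(α, λ) against matched powers of 3 and 2 reassemble into (3 + 2)^α by the binomial theorem.


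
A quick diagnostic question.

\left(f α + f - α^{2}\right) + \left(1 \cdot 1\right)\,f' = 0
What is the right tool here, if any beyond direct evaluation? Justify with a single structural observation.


Verdict: a linear integrating factor — the unknown enters only to the first power against a nonzero forcing term — the integrating-factor template applies directly.


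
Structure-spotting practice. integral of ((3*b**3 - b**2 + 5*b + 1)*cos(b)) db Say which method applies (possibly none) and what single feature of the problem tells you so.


Verdict: integration by parts — a polynomial factor 3*b**3 - b**2 + 5*b + 1 multiplies cos(b); differentiating 3*b**3 - b**2 + 5*b + 1 lowers its degree while cos(b) integrates cleanly, so parts wins.


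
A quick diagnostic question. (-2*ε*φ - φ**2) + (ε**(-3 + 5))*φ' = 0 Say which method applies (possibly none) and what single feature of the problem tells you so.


Best approach: the homogeneous substitution — the slope's numerator and denominator share total degree; set v = φ/ε and the equation drops to separable form. Rearranged, this also fits the Bernoulli template directly; the homogeneous substitution reads the structure without the rearrangement.


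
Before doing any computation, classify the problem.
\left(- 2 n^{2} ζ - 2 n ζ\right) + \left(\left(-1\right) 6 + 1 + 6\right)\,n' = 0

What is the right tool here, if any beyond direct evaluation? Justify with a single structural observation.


Verdict: separation of variables — separating collects all n-dependence with the derivative and leaves all ζ-dependence opposite: variables separate. A Bernoulli substitution applies to this equation as given; separation takes the same equation in its displayed form.


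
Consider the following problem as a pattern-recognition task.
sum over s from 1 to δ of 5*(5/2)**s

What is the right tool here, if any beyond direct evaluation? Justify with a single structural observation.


Method: the geometric series formula — term-over-term division gives 5/2 every time — index-free ratio, geometric sum formula applies.


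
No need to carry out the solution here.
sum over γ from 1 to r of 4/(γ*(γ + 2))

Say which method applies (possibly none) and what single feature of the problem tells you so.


Verdict: telescoping — 4/(γ*(γ + 2)) is a collapsed telescope: expand it into simple fractions to see the cancellation.


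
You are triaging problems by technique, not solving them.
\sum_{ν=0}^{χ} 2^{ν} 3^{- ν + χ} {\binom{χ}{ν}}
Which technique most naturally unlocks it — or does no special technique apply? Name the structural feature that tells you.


Best approach: the binomial theorem — {\binom{χ}{ν}} weighting matched powers of 2 and 3 is the expanded form of (2 + 3)^χ — fold it back up.


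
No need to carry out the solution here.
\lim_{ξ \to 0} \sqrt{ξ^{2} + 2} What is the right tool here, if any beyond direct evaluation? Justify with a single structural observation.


Best approach: no special technique — the function is continuous at 0; evaluation is itself the limit, no machinery required.


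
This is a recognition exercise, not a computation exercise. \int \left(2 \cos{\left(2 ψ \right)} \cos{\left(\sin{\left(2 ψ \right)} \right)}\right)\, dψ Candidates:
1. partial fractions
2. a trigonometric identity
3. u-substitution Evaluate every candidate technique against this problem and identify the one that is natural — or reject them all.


Technique: u-substitution — everything non-trivial happens through the inner expression \sin{\left(2 ψ \right)}, and its derivative accounts for the remaining factor up to a constant, so set u = \sin{\left(2 ψ \right)}.
- partial fractions — the expression is not a ratio of polynomials that decomposes further.
- a trigonometric identity: neither the even-power reduction nor the product-to-sum identity applies to this structure.
- u-substitution — yes — fits the structure here.


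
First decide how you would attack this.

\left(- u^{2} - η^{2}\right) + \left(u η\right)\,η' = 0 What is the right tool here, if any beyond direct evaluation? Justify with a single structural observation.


Diagnosis: the homogeneous substitution — the slope's numerator and denominator have matching total degree, so it depends only on η/u and the ratio substitution collapses it. A Bernoulli rewrite works here as the equation stands — the homogeneous substitution is the more immediate reading.


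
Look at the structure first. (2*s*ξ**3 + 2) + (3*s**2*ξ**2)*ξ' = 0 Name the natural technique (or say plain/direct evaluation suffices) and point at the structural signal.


Verdict: the exact-equation method — check exactness first: here it holds (2*s*ξ**3 + 2, 3*s**2*ξ**2 have matching cross partials), so no integrating factor is needed.


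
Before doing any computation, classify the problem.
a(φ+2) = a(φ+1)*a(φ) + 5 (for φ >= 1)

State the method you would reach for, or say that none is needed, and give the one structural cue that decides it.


Diagnosis: no special technique — each new value is a nonlinear function of earlier ones — scaling arguments and superposition both fail.


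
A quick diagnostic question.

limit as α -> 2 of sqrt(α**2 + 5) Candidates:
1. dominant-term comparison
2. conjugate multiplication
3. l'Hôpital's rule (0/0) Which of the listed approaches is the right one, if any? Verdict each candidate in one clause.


Diagnosis: no special technique — nothing blocks direct substitution at 2: plug in and finish.
- dominant-term comparison: this is not a rational comparison of growth rates at infinity.
- conjugate multiplication — multiplying by a conjugate would not remove any indeterminacy here.
- l'Hôpital's rule (0/0) — evaluation at the point is determinate, so the rule has nothing to repair.


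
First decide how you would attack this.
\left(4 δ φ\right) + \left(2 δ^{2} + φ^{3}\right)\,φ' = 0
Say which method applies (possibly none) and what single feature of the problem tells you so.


Technique: the exact-equation method — d/dφ of 4 δ φ equals d/dδ of 2 δ^{2} + φ^{3}: the form is a total differential of one potential — integrate it exactly.


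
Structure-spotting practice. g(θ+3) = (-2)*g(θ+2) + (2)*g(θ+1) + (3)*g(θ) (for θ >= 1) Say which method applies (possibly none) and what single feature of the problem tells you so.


Method: the characteristic-root method — shift-invariance with fixed coefficients calls for exponential trials; the characteristic polynomial finds every r^θ.


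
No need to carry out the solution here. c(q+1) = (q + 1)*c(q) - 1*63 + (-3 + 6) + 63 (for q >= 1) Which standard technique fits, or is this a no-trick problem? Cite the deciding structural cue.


Technique: a summation factor — first-order, linear, moving coefficient q + 1: the discrete analogue of an integrating factor handles it.


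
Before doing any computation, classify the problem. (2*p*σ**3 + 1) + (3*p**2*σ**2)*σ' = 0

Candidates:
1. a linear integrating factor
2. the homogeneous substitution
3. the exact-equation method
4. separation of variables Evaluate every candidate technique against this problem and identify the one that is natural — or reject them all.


Technique: the exact-equation method — this form is already the differential of something: the matching mixed partials of 2*p*σ**3 + 1 and 3*p**2*σ**2 prove it.
- a linear integrating factor: the unknown enters nonlinearly (through a power, a denominator, or a transcendental function), which the linear integrating-factor recipe cannot absorb as-is — any repair would come from a preliminary substitution, not the factor.
- the homogeneous substitution — rescaling both variables together changes the slope, so no ratio substitution collapses it.
- the exact-equation method — applies; the problem has the shape this method handles.
- separation of variables — the two dependences do not factor apart.


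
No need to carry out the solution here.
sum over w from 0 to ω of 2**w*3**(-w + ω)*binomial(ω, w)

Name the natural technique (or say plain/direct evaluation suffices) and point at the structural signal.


Technique: the binomial theorem — binomial(ω, w) weighting matched powers of 2 and 3 is the expanded form of (2 + 3)^ω — fold it back up.


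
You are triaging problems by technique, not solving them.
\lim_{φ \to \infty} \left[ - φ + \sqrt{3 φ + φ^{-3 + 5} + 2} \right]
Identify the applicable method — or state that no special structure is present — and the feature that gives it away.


Best approach: conjugate multiplication — two divergent pieces with a minus sign between them and a radical in the mix: rationalize \sqrt{3 φ + φ^{-3 + 5} + 2} - φ before any limit law applies.


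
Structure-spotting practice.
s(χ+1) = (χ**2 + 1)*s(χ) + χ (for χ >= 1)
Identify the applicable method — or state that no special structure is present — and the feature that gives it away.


Technique: a summation factor — rescale the sequence by the product of the weights χ**2 + 1 so far — the recurrence collapses to a plain running sum.


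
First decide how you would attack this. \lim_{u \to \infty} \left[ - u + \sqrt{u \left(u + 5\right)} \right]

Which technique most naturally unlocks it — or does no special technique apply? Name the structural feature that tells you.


Best approach: conjugate multiplication — infinity minus infinity with a radical in play — multiply by the conjugate so the divergences of \sqrt{u \left(u + 5\right)} and u annihilate.


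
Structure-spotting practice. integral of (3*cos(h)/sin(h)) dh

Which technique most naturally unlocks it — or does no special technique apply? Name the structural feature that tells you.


Best approach: u-substitution — read it as f(sin(h)) times a constant multiple of d(sin(h)): one substitution, u = sin(h), finishes it.


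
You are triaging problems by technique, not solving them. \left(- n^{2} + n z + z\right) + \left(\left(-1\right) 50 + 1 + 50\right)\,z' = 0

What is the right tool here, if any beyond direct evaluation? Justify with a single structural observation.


Verdict: a linear integrating factor — the unknown enters only to the first power against a nonzero forcing term — the integrating-factor template applies directly.


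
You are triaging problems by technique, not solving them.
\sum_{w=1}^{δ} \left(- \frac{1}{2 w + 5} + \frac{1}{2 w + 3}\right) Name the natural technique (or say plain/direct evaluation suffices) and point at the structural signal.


Diagnosis: telescoping — the summand is \frac{1}{2 w + 3} minus the same expression shifted by one, so consecutive terms cancel in pairs.


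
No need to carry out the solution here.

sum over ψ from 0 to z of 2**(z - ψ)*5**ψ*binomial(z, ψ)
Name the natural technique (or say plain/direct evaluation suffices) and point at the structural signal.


Best approach: the binomial theorem — terms weighting binomial(z, ψ) against matched powers of 5 and 2 reassemble into (5 + 2)^z by the binomial theorem.


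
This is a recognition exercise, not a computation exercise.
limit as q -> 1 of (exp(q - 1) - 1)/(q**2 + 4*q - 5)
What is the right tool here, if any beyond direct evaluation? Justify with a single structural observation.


Technique: l'Hôpital's rule (0/0) — the 0/0 form at 1 is the signature situation for l'Hôpital's rule. Known elementary limits would finish this too — the rule just bypasses the case analysis.


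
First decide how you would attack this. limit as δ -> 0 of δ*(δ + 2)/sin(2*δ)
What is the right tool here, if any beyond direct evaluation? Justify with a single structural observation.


Diagnosis: l'Hôpital's rule (0/0) — substituting 0 gives 0 over 0; differentiate top and bottom once and re-evaluate. A local series expansion at the point resolves it as well; the rule is the packaged version of that step.


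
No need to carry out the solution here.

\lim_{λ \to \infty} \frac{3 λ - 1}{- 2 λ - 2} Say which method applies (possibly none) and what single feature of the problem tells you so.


Best approach: dominant-term comparison — divide through by the highest power of λ; every lower-order term dies and the dominant terms decide the limit. Viewed as a single quotient this is an ∞/∞ form — an at-infinity application of l'Hôpital's rule would also resolve it; comparing leading growth reads the answer without differentiating.


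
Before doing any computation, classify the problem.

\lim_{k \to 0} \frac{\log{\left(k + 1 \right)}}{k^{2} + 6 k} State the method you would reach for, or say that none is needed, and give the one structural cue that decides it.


Verdict: l'Hôpital's rule (0/0) — both numerator and denominator vanish at 0: the genuine 0/0 indeterminate that l'Hôpital exists for. A first-order expansion at the point is an equally standard path; the rule packages it.


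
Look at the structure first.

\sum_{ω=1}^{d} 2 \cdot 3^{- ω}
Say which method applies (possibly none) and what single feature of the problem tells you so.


Diagnosis: the geometric series formula — consecutive terms stand in a fixed index-free ratio — the geometric sum formula closes it.


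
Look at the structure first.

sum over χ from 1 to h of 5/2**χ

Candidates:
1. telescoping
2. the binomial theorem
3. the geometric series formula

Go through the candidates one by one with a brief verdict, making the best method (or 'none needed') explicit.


Best approach: the geometric series formula — consecutive terms stand in a fixed index-free ratio — the geometric sum formula closes it.
- telescoping — the terms as presented offer no neighboring cancellation — a telescoping rewrite may exist, but the displayed structure does not hand one over.
- the binomial theorem — the terms do not reassemble into a binomial power.
- the geometric series formula: yes, a natural case for it.


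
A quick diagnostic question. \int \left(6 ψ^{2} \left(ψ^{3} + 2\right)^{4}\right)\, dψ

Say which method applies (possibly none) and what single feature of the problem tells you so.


Method: u-substitution — the only nontrivial dependence routes through ψ^{3} + 2, whose derivative supplies the leftover factor up to a constant multiple — u = ψ^{3} + 2 flattens it. Expanding everything out would also get there; the substitution is the systematic route.


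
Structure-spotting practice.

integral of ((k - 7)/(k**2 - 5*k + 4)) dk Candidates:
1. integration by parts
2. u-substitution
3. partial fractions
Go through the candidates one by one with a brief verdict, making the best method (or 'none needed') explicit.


Diagnosis: partial fractions — rational integrand, reducible denominator k**2 - 5*k + 4: decompose first, integrate second.
- integration by parts — the nonconstant-polynomial-times-standard-kernel pattern (an exp, sine, cosine, or logarithm partner) is absent.
- u-substitution — no subexpression of the integrand serves as a whole-integral substitution inner — individual terms may offer their own, but none carries its derivative as a factor of the full integrand; a working change of variable would have to be constructed from outside the expression.
- partial fractions: applicable, and directly so.


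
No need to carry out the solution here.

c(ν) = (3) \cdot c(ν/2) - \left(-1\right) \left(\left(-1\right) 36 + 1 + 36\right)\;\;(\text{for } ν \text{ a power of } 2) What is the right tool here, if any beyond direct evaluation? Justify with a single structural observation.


Best approach: the master substitution — the argument contracts 2-fold per step: reindex ν exponentially and solve the linear recurrence in the new index.


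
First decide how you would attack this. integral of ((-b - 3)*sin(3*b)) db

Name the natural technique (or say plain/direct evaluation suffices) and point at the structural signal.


Diagnosis: integration by parts — a polynomial factor -b - 3 multiplies sin(3*b); differentiating -b - 3 lowers its degree while sin(3*b) integrates cleanly, so parts wins.


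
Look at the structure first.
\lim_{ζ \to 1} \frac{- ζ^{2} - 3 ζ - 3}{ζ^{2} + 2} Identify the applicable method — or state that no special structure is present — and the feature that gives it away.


Technique: no special technique — the function is continuous at 1; evaluation is itself the limit, no machinery required.


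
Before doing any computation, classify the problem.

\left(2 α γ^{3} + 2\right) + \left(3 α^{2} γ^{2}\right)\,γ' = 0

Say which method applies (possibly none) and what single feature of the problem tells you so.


Diagnosis: the exact-equation method — equality of cross partials is the green light — assemble the potential function term by term.


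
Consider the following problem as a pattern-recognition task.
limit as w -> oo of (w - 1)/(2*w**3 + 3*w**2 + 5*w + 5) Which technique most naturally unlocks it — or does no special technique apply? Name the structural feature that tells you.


Verdict: dominant-term comparison — growth-rate triage: the leading powers of w decide the limit, everything else is noise. Differentiating the expression as a single quotient would eventually settle it as well; matching dominant growth settles it immediately.


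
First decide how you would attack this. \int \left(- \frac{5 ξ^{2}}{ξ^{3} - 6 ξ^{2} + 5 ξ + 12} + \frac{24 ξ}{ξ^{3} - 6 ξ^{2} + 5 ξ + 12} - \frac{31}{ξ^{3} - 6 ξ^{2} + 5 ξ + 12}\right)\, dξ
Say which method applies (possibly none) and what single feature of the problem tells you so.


Verdict: partial fractions — the bottom factors while the top stays lower-degree — split into simple fractions and integrate piece by piece.


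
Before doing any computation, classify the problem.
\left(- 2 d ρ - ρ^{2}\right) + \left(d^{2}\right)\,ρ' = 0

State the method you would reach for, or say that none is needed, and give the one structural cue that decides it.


Technique: the homogeneous substitution — the slope is degree-zero homogeneous: the ratio substitution v = ρ/d collapses it. A Bernoulli rewrite works here as the equation stands — the homogeneous substitution is the more immediate reading.


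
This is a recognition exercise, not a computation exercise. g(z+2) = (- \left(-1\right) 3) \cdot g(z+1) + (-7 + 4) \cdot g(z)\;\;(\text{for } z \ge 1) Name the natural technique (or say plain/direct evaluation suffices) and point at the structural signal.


Technique: the characteristic-root method — shift-invariance with fixed coefficients calls for exponential trials; the characteristic polynomial finds every r^z.


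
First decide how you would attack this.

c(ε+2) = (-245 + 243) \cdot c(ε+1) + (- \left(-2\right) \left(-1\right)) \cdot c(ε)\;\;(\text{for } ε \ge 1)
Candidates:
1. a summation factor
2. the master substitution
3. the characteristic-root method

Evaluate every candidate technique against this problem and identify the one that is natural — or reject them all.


Method: the characteristic-root method — because shifting ε leaves the equation's coefficients unchanged, exponential trials reduce it to algebra.
- a summation factor: a summation factor telescopes one-step recursions; this one carries higher-order memory.
- the master substitution: the recursive argument is a shift of the index, not a fixed fraction of it.
- the characteristic-root method — yes — fits the structure here.


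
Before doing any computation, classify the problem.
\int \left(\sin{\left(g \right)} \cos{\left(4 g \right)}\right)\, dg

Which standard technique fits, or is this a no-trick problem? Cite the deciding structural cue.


Diagnosis: a trigonometric identity — \sin{\left(g \right)} \cos{\left(4 g \right)} is a beat pattern — rewrite the product as a sum of single-frequency waves before integrating.


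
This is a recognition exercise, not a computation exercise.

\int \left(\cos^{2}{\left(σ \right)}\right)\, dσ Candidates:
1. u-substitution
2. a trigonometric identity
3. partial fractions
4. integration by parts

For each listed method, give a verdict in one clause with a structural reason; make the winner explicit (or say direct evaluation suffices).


Diagnosis: a trigonometric identity — even powers like \cos^{2}{\left(σ \right)} never integrate directly; the half-angle identity lowers the degree first.
- u-substitution: no subexpression of the integrand pairs with its own derivative as a factor — individual terms may offer their own substitutions, but any change of variable covering the whole integral would have to be constructed from outside the expression.
- a trigonometric identity: a fit — the right tool for this form.
- partial fractions: there is no rational-function structure to decompose.
- integration by parts — not the natural route: no polynomial-kernel product appears — a recursive parts reduction of the trigonometric product exists, but the identity rewrite is direct.


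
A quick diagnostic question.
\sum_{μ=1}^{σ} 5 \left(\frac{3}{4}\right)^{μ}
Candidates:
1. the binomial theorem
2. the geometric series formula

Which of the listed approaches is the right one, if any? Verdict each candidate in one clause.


Method: the geometric series formula — check a ratio of consecutive terms: it is \frac{3}{4}, independent of the index, so the geometric formula closes the sum.
- the binomial theorem: no binomial coefficients pair up with complementary powers here.
- the geometric series formula — yes — fits the structure here.


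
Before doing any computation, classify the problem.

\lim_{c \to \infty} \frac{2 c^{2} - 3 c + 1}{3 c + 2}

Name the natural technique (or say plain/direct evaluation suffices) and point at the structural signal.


Diagnosis: dominant-term comparison — divide by the highest power of c present: lower-order terms vanish and the dominant ratio remains. l'Hôpital's at-infinity variant applies to the expression viewed as a single quotient; the leading-term comparison is the direct route.


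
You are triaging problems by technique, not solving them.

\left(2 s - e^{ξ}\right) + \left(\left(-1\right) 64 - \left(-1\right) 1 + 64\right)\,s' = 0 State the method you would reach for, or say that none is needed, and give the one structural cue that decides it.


Verdict: a linear integrating factor — s appears only to the first power with coefficient 2 — the classic integrating-factor setup.


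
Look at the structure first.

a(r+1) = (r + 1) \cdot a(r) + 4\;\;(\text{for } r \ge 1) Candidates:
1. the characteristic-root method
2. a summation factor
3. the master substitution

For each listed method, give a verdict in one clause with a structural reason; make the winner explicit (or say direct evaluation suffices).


Technique: a summation factor — rescale the sequence by the product of the weights r + 1 so far — the recurrence collapses to a plain running sum.
- the characteristic-root method — an index-dependent weight blocks the pure exponential ansatz.
- a summation factor — applies; the problem has the shape this method handles.
- the master substitution — no fixed divisor shrinks the index between calls.


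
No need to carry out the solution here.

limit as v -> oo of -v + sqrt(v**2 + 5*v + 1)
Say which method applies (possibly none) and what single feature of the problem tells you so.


Diagnosis: conjugate multiplication — both pieces blow up but their difference is finite; the conjugate trick rationalizes sqrt(v**2 + 5*v + 1) - v.


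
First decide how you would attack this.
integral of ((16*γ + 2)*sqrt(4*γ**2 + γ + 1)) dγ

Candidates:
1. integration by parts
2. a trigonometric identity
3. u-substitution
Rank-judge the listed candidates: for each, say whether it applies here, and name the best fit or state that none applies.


Best approach: u-substitution — differentiating the inner expression 4*γ**2 + γ + 1 produces the factor 16*γ + 2 up to a constant multiple, so substituting u = 4*γ**2 + γ + 1 reduces everything to a one-variable integral in u.
- integration by parts — the non-polynomial partner is not one of the parts kernels — exp, sine, or cosine with a degree-1 argument, or a logarithm.
- a trigonometric identity — there is no trigonometric structure at all — the integrand carries no sine or cosine to rewrite.
- u-substitution: yes — fits the structure here.


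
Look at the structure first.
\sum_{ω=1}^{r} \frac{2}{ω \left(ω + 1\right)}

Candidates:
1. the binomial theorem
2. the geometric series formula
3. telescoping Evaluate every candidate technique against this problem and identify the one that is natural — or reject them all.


Method: telescoping — the denominator's roots in \frac{2}{ω \left(ω + 1\right)} sit an integer apart: decomposition produces a self-cancelling chain.
- the binomial theorem — there is no sum-raised-to-a-power identity hiding in these terms.
- the geometric series formula: consecutive terms are not related by a fixed multiplier.
- telescoping: applicable, and directly so.


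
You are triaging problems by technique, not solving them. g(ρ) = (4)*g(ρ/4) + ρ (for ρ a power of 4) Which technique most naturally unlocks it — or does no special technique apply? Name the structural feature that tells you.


Method: the master substitution — divide-the-index recursion (ρ/4 inside the call) straightens out once the index is rewritten as 4^m.


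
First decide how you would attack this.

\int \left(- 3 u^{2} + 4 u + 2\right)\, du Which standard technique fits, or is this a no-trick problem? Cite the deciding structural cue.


Verdict: no special technique — every term is a constant multiple of a power of u; term-wise power-rule integration needs no preliminary transformation.


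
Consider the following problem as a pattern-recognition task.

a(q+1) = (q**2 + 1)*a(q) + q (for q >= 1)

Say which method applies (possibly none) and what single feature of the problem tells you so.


Best approach: a summation factor — an index-dependent multiplier q**2 + 1 rules out characteristic roots; a summation factor converts it to a pure difference.


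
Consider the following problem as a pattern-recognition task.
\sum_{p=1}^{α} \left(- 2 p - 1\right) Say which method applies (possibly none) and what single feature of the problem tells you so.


Verdict: no special technique — the summand is a plain polynomial in p (expanding first if it arrives factored); standard power-sum formulas evaluate it term by term.
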